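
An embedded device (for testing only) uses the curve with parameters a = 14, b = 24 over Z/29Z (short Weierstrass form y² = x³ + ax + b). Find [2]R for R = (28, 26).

tangent at (28, 26): λ = (3·28² + 14)/(2·26) ≡ 17/23. 23⁻¹ ≡ 24 (mod 29), so λ ≡ 17·24 ≡ 2.
  x = λ² - 28 - 28 = 4 - 56 ≡ 6; y = λ·(28 - 6) - 26 ≡ 18. → (6, 18)

(6, 18)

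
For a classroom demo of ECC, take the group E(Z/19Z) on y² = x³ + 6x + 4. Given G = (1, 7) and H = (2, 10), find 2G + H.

(16, 4)

First 2G:
Repeated addition: build up to 2G.
2G: tangent at (1, 7): λ = (3·1² + 6)/(2·7) ≡ 9/14. 14⁻¹ ≡ 15 (mod 19), so λ ≡ 9·15 ≡ 2.
  x = λ² - 1 - 1 = 4 - 2 ≡ 2; y = λ·(1 - 2) - 7 ≡ 10. → (2, 10)
2G = (2, 10).
Finally 2G + H:
tangent at (2, 10): λ = (3·2² + 6)/(2·10) ≡ 18/1. 1⁻¹ ≡ 1 (mod 19), so λ ≡ 18·1 ≡ 18.
  x = λ² - 2 - 2 = 324 - 4 ≡ 16; y = λ·(2 - 16) - 10 ≡ 4. → (16, 4)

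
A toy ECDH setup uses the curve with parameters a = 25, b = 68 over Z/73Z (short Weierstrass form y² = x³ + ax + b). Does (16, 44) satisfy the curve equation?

y² = 44² ≡ 38; x³ + 25x + 68 = 4564 ≡ 38 (mod 73). 38 = 38.

yes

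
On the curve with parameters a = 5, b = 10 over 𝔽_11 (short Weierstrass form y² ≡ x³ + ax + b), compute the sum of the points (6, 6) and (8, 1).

(6, 5)

(6, 6) + (8, 1). λ = (1 - 6)/(8 - 6) ≡ 6/2 mod 11. 2⁻¹ ≡ 6 (mod 11) since 2·6 = 12 ≡ 1, so λ ≡ 3.
  x = λ² - 6 - 8 = 9 - 14 ≡ 6; y = λ·(6 - 6) - 6 ≡ 5. → (6, 5)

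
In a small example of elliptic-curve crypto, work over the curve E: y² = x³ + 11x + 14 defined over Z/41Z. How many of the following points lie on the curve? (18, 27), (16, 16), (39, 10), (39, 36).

(18, 27): 27² ≡ 32, rhs ≡ 17 → off.
(16, 16): 16² ≡ 10, rhs ≡ 22 → off.
(39, 10): 10² ≡ 18, rhs ≡ 25 → off.
(39, 36): 36² ≡ 25, rhs ≡ 25 → on.

1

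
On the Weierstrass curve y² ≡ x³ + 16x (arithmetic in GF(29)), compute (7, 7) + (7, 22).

The two points share x = 7 and their y-coordinates satisfy 7 + 22 ≡ 0 (mod 29), so they are inverses. Their sum is O.

O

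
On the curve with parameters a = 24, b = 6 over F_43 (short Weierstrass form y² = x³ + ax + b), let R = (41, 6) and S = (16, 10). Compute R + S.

(41, 6) + (16, 10). λ = (10 - 6)/(16 - 41) ≡ 4/18 mod 43. 18⁻¹ ≡ 12 (mod 43), so λ ≡ 5.
  x = λ² - 41 - 16 = 25 - 57 ≡ 11; y = λ·(41 - 11) - 6 ≡ 15. → (11, 15)

(11, 15)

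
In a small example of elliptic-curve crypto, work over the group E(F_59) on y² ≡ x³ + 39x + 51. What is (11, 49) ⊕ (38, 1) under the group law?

(27, 45)

(11, 49) + (38, 1). λ = (1 - 49)/(38 - 11) ≡ 11/27 mod 59. 27⁻¹ ≡ 35 (mod 59) since 27·35 = 945 ≡ 1, so λ ≡ 31.
  x = λ² - 11 - 38 = 961 - 49 ≡ 27; y = λ·(11 - 27) - 49 ≡ 45. → (27, 45)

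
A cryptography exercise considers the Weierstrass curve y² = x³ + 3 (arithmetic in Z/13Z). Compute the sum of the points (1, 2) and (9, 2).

(3, 11)

(1, 2) + (9, 2). λ = (2 - 2)/(9 - 1) ≡ 0/8 mod 13. 8⁻¹ ≡ 5 (mod 13), so λ ≡ 0.
  x = λ² - 1 - 9 = 0 - 10 ≡ 3; y = λ·(1 - 3) - 2 ≡ 11. → (3, 11)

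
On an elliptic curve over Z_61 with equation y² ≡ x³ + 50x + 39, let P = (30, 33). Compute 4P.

Double-and-add on 4 = (100)₂. Start with P = (30, 33) for the leading 1-bit.
double: tangent at (30, 33): λ = (3·30² + 50)/(2·33) ≡ 5/5. 5⁻¹ ≡ 49 (mod 61), so λ ≡ 5·49 ≡ 1.
  x = λ² - 30 - 30 = 1 - 60 ≡ 2; y = λ·(30 - 2) - 33 ≡ 56. → (2, 56)
double: tangent at (2, 56): λ = (3·2² + 50)/(2·56) ≡ 1/51. 51⁻¹ ≡ 6 (mod 61), so λ ≡ 1·6 ≡ 6.
  x = λ² - 2 - 2 = 36 - 4 ≡ 32; y = λ·(2 - 32) - 56 ≡ 8. → (32, 8)

(32, 8)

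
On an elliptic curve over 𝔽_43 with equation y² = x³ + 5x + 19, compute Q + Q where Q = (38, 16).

tangent at (38, 16): λ = (3·38² + 5)/(2·16) ≡ 37/32. 32⁻¹ ≡ 39 (mod 43) since 32·39 = 1248 ≡ 1, so λ ≡ 37·39 ≡ 24.
  x = λ² - 38 - 38 = 576 - 76 ≡ 27; y = λ·(38 - 27) - 16 ≡ 33. → (27, 33)

(27, 33)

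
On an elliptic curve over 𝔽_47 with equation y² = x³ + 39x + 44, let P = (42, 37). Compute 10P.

(10, 20)

Double-and-add on 10 = (1010)₂. Start with P = (42, 37) for the leading 1-bit.
double: tangent at (42, 37): λ = (3·42² + 39)/(2·37) ≡ 20/27. 27⁻¹ ≡ 7 (mod 47), so λ ≡ 20·7 ≡ 46.
  x = λ² - 42 - 42 = 2116 - 84 ≡ 11; y = λ·(42 - 11) - 37 ≡ 26. → (11, 26)
double: tangent at (11, 26): λ = (3·11² + 39)/(2·26) ≡ 26/5. 5⁻¹ ≡ 19 (mod 47), so λ ≡ 26·19 ≡ 24.
  x = λ² - 11 - 11 = 576 - 22 ≡ 37; y = λ·(11 - 37) - 26 ≡ 8. → (37, 8)
add P: (37, 8) + (42, 37). λ = (37 - 8)/(42 - 37) ≡ 29/5 mod 47. 5⁻¹ ≡ 19 (mod 47) since 5·19 = 95 ≡ 1, so λ ≡ 34.
  x = λ² - 37 - 42 = 1156 - 79 ≡ 43; y = λ·(37 - 43) - 8 ≡ 23. → (43, 23)
double: tangent at (43, 23): λ = (3·43² + 39)/(2·23) ≡ 40/46. 46⁻¹ ≡ 46 (mod 47), so λ ≡ 40·46 ≡ 7.
  x = λ² - 43 - 43 = 49 - 86 ≡ 10; y = λ·(43 - 10) - 23 ≡ 20. → (10, 20)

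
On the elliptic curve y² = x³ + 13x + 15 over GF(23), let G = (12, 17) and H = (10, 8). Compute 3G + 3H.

First 3G:
Repeated addition: build up to 3G.
2G: tangent at (12, 17): λ = (3·12² + 13)/(2·17) ≡ 8/11. 11⁻¹ ≡ 21 (mod 23) since 11·21 = 231 ≡ 1, so λ ≡ 8·21 ≡ 7.
  x = λ² - 12 - 12 = 49 - 24 ≡ 2; y = λ·(12 - 2) - 17 ≡ 7. → (2, 7)
3G: (2, 7) + (12, 17). λ = (17 - 7)/(12 - 2) ≡ 10/10 mod 23. 10⁻¹ ≡ 7 (mod 23) since 10·7 = 70 ≡ 1, so λ ≡ 1.
  x = λ² - 2 - 12 = 1 - 14 ≡ 10; y = λ·(2 - 10) - 7 ≡ 8. → (10, 8)
3G = (10, 8).
Next 3H:
Repeated addition: build up to 3H.
2H: tangent at (10, 8): λ = (3·10² + 13)/(2·8) ≡ 14/16. 16⁻¹ ≡ 13 (mod 23), so λ ≡ 14·13 ≡ 21.
  x = λ² - 10 - 10 = 441 - 20 ≡ 7; y = λ·(10 - 7) - 8 ≡ 9. → (7, 9)
3H: (7, 9) + (10, 8). λ = (8 - 9)/(10 - 7) ≡ 22/3 mod 23. 3⁻¹ ≡ 8 (mod 23), so λ ≡ 15.
  x = λ² - 7 - 10 = 225 - 17 ≡ 1; y = λ·(7 - 1) - 9 ≡ 12. → (1, 12)
3H = (1, 12).
Finally 3G + 3H:
(10, 8) + (1, 12). λ = (12 - 8)/(1 - 10) ≡ 4/14 mod 23. 14⁻¹ ≡ 5 (mod 23), so λ ≡ 20.
  x = λ² - 10 - 1 = 400 - 11 ≡ 21; y = λ·(10 - 21) - 8 ≡ 2. → (21, 2)

(21, 2)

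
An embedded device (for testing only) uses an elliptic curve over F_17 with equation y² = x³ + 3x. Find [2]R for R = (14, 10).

(4, 5)

tangent at (14, 10): λ = (3·14² + 3)/(2·10) ≡ 13/3. 3⁻¹ ≡ 6 (mod 17) since 3·6 = 18 ≡ 1, so λ ≡ 13·6 ≡ 10.
  x = λ² - 14 - 14 = 100 - 28 ≡ 4; y = λ·(14 - 4) - 10 ≡ 5. → (4, 5)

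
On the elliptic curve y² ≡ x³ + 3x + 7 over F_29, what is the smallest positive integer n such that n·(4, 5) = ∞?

2P: tangent at (4, 5): λ = (3·4² + 3)/(2·5) ≡ 22/10. 10⁻¹ ≡ 3 (mod 29), so λ ≡ 22·3 ≡ 8.
  x = λ² - 4 - 4 = 64 - 8 ≡ 27; y = λ·(4 - 27) - 5 ≡ 14. → (27, 14)
3P: (27, 14) + (4, 5). λ = (5 - 14)/(4 - 27) ≡ 20/6 mod 29. 6⁻¹ ≡ 5 (mod 29) since 6·5 = 30 ≡ 1, so λ ≡ 13.
  x = λ² - 27 - 4 = 169 - 31 ≡ 22; y = λ·(27 - 22) - 14 ≡ 22. → (22, 22)
4P: (22, 22) + (4, 5). λ = (5 - 22)/(4 - 22) ≡ 12/11 mod 29. 11⁻¹ ≡ 8 (mod 29), so λ ≡ 9.
  x = λ² - 22 - 4 = 81 - 26 ≡ 26; y = λ·(22 - 26) - 22 ≡ 0. → (26, 0)
5P: (26, 0) + (4, 5). λ = (5 - 0)/(4 - 26) ≡ 5/7 mod 29. 7⁻¹ ≡ 25 (mod 29), so λ ≡ 9.
  x = λ² - 26 - 4 = 81 - 30 ≡ 22; y = λ·(26 - 22) - 0 ≡ 7. → (22, 7)
6P: (22, 7) + (4, 5). λ = (5 - 7)/(4 - 22) ≡ 27/11 mod 29. 11⁻¹ ≡ 8 (mod 29), so λ ≡ 13.
  x = λ² - 22 - 4 = 169 - 26 ≡ 27; y = λ·(22 - 27) - 7 ≡ 15. → (27, 15)
7P: (27, 15) + (4, 5). λ = (5 - 15)/(4 - 27) ≡ 19/6 mod 29. 6⁻¹ ≡ 5 (mod 29), so λ ≡ 8.
  x = λ² - 27 - 4 = 64 - 31 ≡ 4; y = λ·(27 - 4) - 15 ≡ 24. → (4, 24)
8P: (4, 24) + (4, 5): same x and y₁ ≡ -y₂, so the sum is ∞.
8P = ∞, so the order is 8.

8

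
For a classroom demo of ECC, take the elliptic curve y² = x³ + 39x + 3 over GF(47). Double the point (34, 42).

(33, 35)

tangent at (34, 42): λ = (3·34² + 39)/(2·42) ≡ 29/37. 37⁻¹ ≡ 14 (mod 47) since 37·14 = 518 ≡ 1, so λ ≡ 29·14 ≡ 30.
  x = λ² - 34 - 34 = 900 - 68 ≡ 33; y = λ·(34 - 33) - 42 ≡ 35. → (33, 35)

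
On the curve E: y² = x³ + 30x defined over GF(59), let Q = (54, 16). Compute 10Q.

(35, 18)

Repeated addition: build up to 10Q.
2Q: tangent at (54, 16): λ = (3·54² + 30)/(2·16) ≡ 46/32. 32⁻¹ ≡ 24 (mod 59), so λ ≡ 46·24 ≡ 42.
  x = λ² - 54 - 54 = 1764 - 108 ≡ 4; y = λ·(54 - 4) - 16 ≡ 19. → (4, 19)
3Q: (4, 19) + (54, 16). λ = (16 - 19)/(54 - 4) ≡ 56/50 mod 59. 50⁻¹ ≡ 13 (mod 59), so λ ≡ 20.
  x = λ² - 4 - 54 = 400 - 58 ≡ 47; y = λ·(4 - 47) - 19 ≡ 6. → (47, 6)
4Q: (47, 6) + (54, 16). λ = (16 - 6)/(54 - 47) ≡ 10/7 mod 59. 7⁻¹ ≡ 17 (mod 59), so λ ≡ 52.
  x = λ² - 47 - 54 = 2704 - 101 ≡ 7; y = λ·(47 - 7) - 6 ≡ 9. → (7, 9)
5Q: (7, 9) + (54, 16). λ = (16 - 9)/(54 - 7) ≡ 7/47 mod 59. 47⁻¹ ≡ 54 (mod 59), so λ ≡ 24.
  x = λ² - 7 - 54 = 576 - 61 ≡ 43; y = λ·(7 - 43) - 9 ≡ 12. → (43, 12)
6Q: (43, 12) + (54, 16). λ = (16 - 12)/(54 - 43) ≡ 4/11 mod 59. 11⁻¹ ≡ 43 (mod 59), so λ ≡ 54.
  x = λ² - 43 - 54 = 2916 - 97 ≡ 46; y = λ·(43 - 46) - 12 ≡ 3. → (46, 3)
7Q: (46, 3) + (54, 16). λ = (16 - 3)/(54 - 46) ≡ 13/8 mod 59. 8⁻¹ ≡ 37 (mod 59), so λ ≡ 9.
  x = λ² - 46 - 54 = 81 - 100 ≡ 40; y = λ·(46 - 40) - 3 ≡ 51. → (40, 51)
8Q: (40, 51) + (54, 16). λ = (16 - 51)/(54 - 40) ≡ 24/14 mod 59. 14⁻¹ ≡ 38 (mod 59), so λ ≡ 27.
  x = λ² - 40 - 54 = 729 - 94 ≡ 45; y = λ·(40 - 45) - 51 ≡ 50. → (45, 50)
9Q: (45, 50) + (54, 16). λ = (16 - 50)/(54 - 45) ≡ 25/9 mod 59. 9⁻¹ ≡ 46 (mod 59), so λ ≡ 29.
  x = λ² - 45 - 54 = 841 - 99 ≡ 34; y = λ·(45 - 34) - 50 ≡ 33. → (34, 33)
10Q: (34, 33) + (54, 16). λ = (16 - 33)/(54 - 34) ≡ 42/20 mod 59. 20⁻¹ ≡ 3 (mod 59), so λ ≡ 8.
  x = λ² - 34 - 54 = 64 - 88 ≡ 35; y = λ·(34 - 35) - 33 ≡ 18. → (35, 18)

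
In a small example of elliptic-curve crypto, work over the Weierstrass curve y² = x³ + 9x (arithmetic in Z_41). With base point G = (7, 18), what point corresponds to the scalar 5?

(28, 33)

Double-and-add on 5 = (101)₂. Start with G = (7, 18) for the leading 1-bit.
double: tangent at (7, 18): λ = (3·7² + 9)/(2·18) ≡ 33/36. 36⁻¹ ≡ 8 (mod 41) since 36·8 = 288 ≡ 1, so λ ≡ 33·8 ≡ 18.
  x = λ² - 7 - 7 = 324 - 14 ≡ 23; y = λ·(7 - 23) - 18 ≡ 22. → (23, 22)
double: tangent at (23, 22): λ = (3·23² + 9)/(2·22) ≡ 38/3. 3⁻¹ ≡ 14 (mod 41), so λ ≡ 38·14 ≡ 40.
  x = λ² - 23 - 23 = 1600 - 46 ≡ 37; y = λ·(23 - 37) - 22 ≡ 33. → (37, 33)
add G: (37, 33) + (7, 18). λ = (18 - 33)/(7 - 37) ≡ 26/11 mod 41. 11⁻¹ ≡ 15 (mod 41) since 11·15 = 165 ≡ 1, so λ ≡ 21.
  x = λ² - 37 - 7 = 441 - 44 ≡ 28; y = λ·(37 - 28) - 33 ≡ 33. → (28, 33)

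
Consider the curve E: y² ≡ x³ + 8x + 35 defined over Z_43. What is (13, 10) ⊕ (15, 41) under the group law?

(13, 10) + (15, 41). λ = (41 - 10)/(15 - 13) ≡ 31/2 mod 43. 2⁻¹ ≡ 22 (mod 43), so λ ≡ 37.
  x = λ² - 13 - 15 = 1369 - 28 ≡ 8; y = λ·(13 - 8) - 10 ≡ 3. → (8, 3)

(8, 3)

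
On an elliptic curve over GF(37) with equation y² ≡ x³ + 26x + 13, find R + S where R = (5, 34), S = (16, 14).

(5, 34) + (16, 14). λ = (14 - 34)/(16 - 5) ≡ 17/11 mod 37. 11⁻¹ ≡ 27 (mod 37), so λ ≡ 15.
  x = λ² - 5 - 16 = 225 - 21 ≡ 19; y = λ·(5 - 19) - 34 ≡ 15. → (19, 15)

(19, 15)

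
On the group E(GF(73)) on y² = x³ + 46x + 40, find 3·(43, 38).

(49, 2)

Write Q = (43, 38).
Repeated addition: build up to 3Q.
2Q: tangent at (43, 38): λ = (3·43² + 46)/(2·38) ≡ 45/3. 3⁻¹ ≡ 49 (mod 73) since 3·49 = 147 ≡ 1, so λ ≡ 45·49 ≡ 15.
  x = λ² - 43 - 43 = 225 - 86 ≡ 66; y = λ·(43 - 66) - 38 ≡ 55. → (66, 55)
3Q: (66, 55) + (43, 38). λ = (38 - 55)/(43 - 66) ≡ 56/50 mod 73. 50⁻¹ ≡ 19 (mod 73), so λ ≡ 42.
  x = λ² - 66 - 43 = 1764 - 109 ≡ 49; y = λ·(66 - 49) - 55 ≡ 2. → (49, 2)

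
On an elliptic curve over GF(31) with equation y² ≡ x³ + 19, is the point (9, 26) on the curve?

no

y² = 26² ≡ 25; x³ + 0x + 19 = 748 ≡ 4 (mod 31). 25 ≠ 4.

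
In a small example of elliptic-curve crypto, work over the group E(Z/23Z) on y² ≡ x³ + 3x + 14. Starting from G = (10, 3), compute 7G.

(6, 8)

Double-and-add on 7 = (111)₂. Start with G = (10, 3) for the leading 1-bit.
double: tangent at (10, 3): λ = (3·10² + 3)/(2·3) ≡ 4/6. 6⁻¹ ≡ 4 (mod 23), so λ ≡ 4·4 ≡ 16.
  x = λ² - 10 - 10 = 256 - 20 ≡ 6; y = λ·(10 - 6) - 3 ≡ 15. → (6, 15)
add G: (6, 15) + (10, 3). λ = (3 - 15)/(10 - 6) ≡ 11/4 mod 23. 4⁻¹ ≡ 6 (mod 23), so λ ≡ 20.
  x = λ² - 6 - 10 = 400 - 16 ≡ 16; y = λ·(6 - 16) - 15 ≡ 15. → (16, 15)
double: tangent at (16, 15): λ = (3·16² + 3)/(2·15) ≡ 12/7. 7⁻¹ ≡ 10 (mod 23), so λ ≡ 12·10 ≡ 5.
  x = λ² - 16 - 16 = 25 - 32 ≡ 16; y = λ·(16 - 16) - 15 ≡ 8. → (16, 8)
add G: (16, 8) + (10, 3). λ = (3 - 8)/(10 - 16) ≡ 18/17 mod 23. 17⁻¹ ≡ 19 (mod 23) since 17·19 = 323 ≡ 1, so λ ≡ 20.
  x = λ² - 16 - 10 = 400 - 26 ≡ 6; y = λ·(16 - 6) - 8 ≡ 8. → (6, 8)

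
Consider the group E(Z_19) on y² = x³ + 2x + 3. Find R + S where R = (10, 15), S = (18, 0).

(15, 11)

(10, 15) + (18, 0). λ = (0 - 15)/(18 - 10) ≡ 4/8 mod 19. 8⁻¹ ≡ 12 (mod 19), so λ ≡ 10.
  x = λ² - 10 - 18 = 100 - 28 ≡ 15; y = λ·(10 - 15) - 15 ≡ 11. → (15, 11)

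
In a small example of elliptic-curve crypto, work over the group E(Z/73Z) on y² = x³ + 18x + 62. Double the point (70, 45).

tangent at (70, 45): λ = (3·70² + 18)/(2·45) ≡ 45/17. 17⁻¹ ≡ 43 (mod 73) since 17·43 = 731 ≡ 1, so λ ≡ 45·43 ≡ 37.
  x = λ² - 70 - 70 = 1369 - 140 ≡ 61; y = λ·(70 - 61) - 45 ≡ 69. → (61, 69)

(61, 69)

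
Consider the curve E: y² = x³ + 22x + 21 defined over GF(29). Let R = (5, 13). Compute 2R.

(14, 17)

tangent at (5, 13): λ = (3·5² + 22)/(2·13) ≡ 10/26. 26⁻¹ ≡ 19 (mod 29) since 26·19 = 494 ≡ 1, so λ ≡ 10·19 ≡ 16.
  x = λ² - 5 - 5 = 256 - 10 ≡ 14; y = λ·(5 - 14) - 13 ≡ 17. → (14, 17)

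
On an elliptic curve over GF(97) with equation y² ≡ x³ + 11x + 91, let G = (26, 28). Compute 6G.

Double-and-add on 6 = (110)₂. Start with G = (26, 28) for the leading 1-bit.
double: tangent at (26, 28): λ = (3·26² + 11)/(2·28) ≡ 2/56. 56⁻¹ ≡ 26 (mod 97) since 56·26 = 1456 ≡ 1, so λ ≡ 2·26 ≡ 52.
  x = λ² - 26 - 26 = 2704 - 52 ≡ 33; y = λ·(26 - 33) - 28 ≡ 93. → (33, 93)
add G: (33, 93) + (26, 28). λ = (28 - 93)/(26 - 33) ≡ 32/90 mod 97. 90⁻¹ ≡ 83 (mod 97), so λ ≡ 37.
  x = λ² - 33 - 26 = 1369 - 59 ≡ 49; y = λ·(33 - 49) - 93 ≡ 91. → (49, 91)
double: tangent at (49, 91): λ = (3·49² + 11)/(2·91) ≡ 36/85. 85⁻¹ ≡ 8 (mod 97), so λ ≡ 36·8 ≡ 94.
  x = λ² - 49 - 49 = 8836 - 98 ≡ 8; y = λ·(49 - 8) - 91 ≡ 77. → (8, 77)

(8, 77)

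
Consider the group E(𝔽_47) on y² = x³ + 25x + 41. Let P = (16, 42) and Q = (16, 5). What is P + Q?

O

The two points share x = 16 and their y-coordinates satisfy 42 + 5 ≡ 0 (mod 47), so they are inverses. Their sum is the point at infinity.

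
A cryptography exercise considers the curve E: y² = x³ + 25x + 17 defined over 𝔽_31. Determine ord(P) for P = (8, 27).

5

2P: tangent at (8, 27): λ = (3·8² + 25)/(2·27) ≡ 0/23. 23⁻¹ ≡ 27 (mod 31), so λ ≡ 0·27 ≡ 0.
  x = λ² - 8 - 8 = 0 - 16 ≡ 15; y = λ·(8 - 15) - 27 ≡ 4. → (15, 4)
3P: (15, 4) + (8, 27). λ = (27 - 4)/(8 - 15) ≡ 23/24 mod 31. 24⁻¹ ≡ 22 (mod 31), so λ ≡ 10.
  x = λ² - 15 - 8 = 100 - 23 ≡ 15; y = λ·(15 - 15) - 4 ≡ 27. → (15, 27)
4P: (15, 27) + (8, 27). λ = (27 - 27)/(8 - 15) ≡ 0/24 mod 31. 24⁻¹ ≡ 22 (mod 31), so λ ≡ 0.
  x = λ² - 15 - 8 = 0 - 23 ≡ 8; y = λ·(15 - 8) - 27 ≡ 4. → (8, 4)
5P: (8, 4) + (8, 27): same x and y₁ ≡ -y₂, so the sum is ∞.
5P = ∞, so the order is 5.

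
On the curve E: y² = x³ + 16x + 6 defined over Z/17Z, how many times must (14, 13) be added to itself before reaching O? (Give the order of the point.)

6

2P: tangent at (14, 13): λ = (3·14² + 16)/(2·13) ≡ 9/9. 9⁻¹ ≡ 2 (mod 17), so λ ≡ 9·2 ≡ 1.
  x = λ² - 14 - 14 = 1 - 28 ≡ 7; y = λ·(14 - 7) - 13 ≡ 11. → (7, 11)
3P: (7, 11) + (14, 13). λ = (13 - 11)/(14 - 7) ≡ 2/7 mod 17. 7⁻¹ ≡ 5 (mod 17) since 7·5 = 35 ≡ 1, so λ ≡ 10.
  x = λ² - 7 - 14 = 100 - 21 ≡ 11; y = λ·(7 - 11) - 11 ≡ 0. → (11, 0)
4P: (11, 0) + (14, 13). λ = (13 - 0)/(14 - 11) ≡ 13/3 mod 17. 3⁻¹ ≡ 6 (mod 17), so λ ≡ 10.
  x = λ² - 11 - 14 = 100 - 25 ≡ 7; y = λ·(11 - 7) - 0 ≡ 6. → (7, 6)
5P: (7, 6) + (14, 13). λ = (13 - 6)/(14 - 7) ≡ 7/7 mod 17. 7⁻¹ ≡ 5 (mod 17) since 7·5 = 35 ≡ 1, so λ ≡ 1.
  x = λ² - 7 - 14 = 1 - 21 ≡ 14; y = λ·(7 - 14) - 6 ≡ 4. → (14, 4)
6P: (14, 4) + (14, 13): same x and y₁ ≡ -y₂, so the sum is O.
6P = O, so the order is 6.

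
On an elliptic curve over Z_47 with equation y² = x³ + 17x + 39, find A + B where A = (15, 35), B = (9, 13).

(15, 35) + (9, 13). λ = (13 - 35)/(9 - 15) ≡ 25/41 mod 47. 41⁻¹ ≡ 39 (mod 47) since 41·39 = 1599 ≡ 1, so λ ≡ 35.
  x = λ² - 15 - 9 = 1225 - 24 ≡ 26; y = λ·(15 - 26) - 35 ≡ 3. → (26, 3)

(26, 3)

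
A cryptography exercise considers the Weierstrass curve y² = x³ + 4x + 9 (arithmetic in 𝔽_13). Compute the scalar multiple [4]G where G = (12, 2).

(7, 4)

Double-and-add on 4 = (100)₂. Start with G = (12, 2) for the leading 1-bit.
double: tangent at (12, 2): λ = (3·12² + 4)/(2·2) ≡ 7/4. 4⁻¹ ≡ 10 (mod 13), so λ ≡ 7·10 ≡ 5.
  x = λ² - 12 - 12 = 25 - 24 ≡ 1; y = λ·(12 - 1) - 2 ≡ 1. → (1, 1)
double: tangent at (1, 1): λ = (3·1² + 4)/(2·1) ≡ 7/2. 2⁻¹ ≡ 7 (mod 13) since 2·7 = 14 ≡ 1, so λ ≡ 7·7 ≡ 10.
  x = λ² - 1 - 1 = 100 - 2 ≡ 7; y = λ·(1 - 7) - 1 ≡ 4. → (7, 4)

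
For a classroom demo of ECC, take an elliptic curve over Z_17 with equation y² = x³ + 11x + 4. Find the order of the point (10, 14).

11

2P: tangent at (10, 14): λ = (3·10² + 11)/(2·14) ≡ 5/11. 11⁻¹ ≡ 14 (mod 17) since 11·14 = 154 ≡ 1, so λ ≡ 5·14 ≡ 2.
  x = λ² - 10 - 10 = 4 - 20 ≡ 1; y = λ·(10 - 1) - 14 ≡ 4. → (1, 4)
3P: (1, 4) + (10, 14). λ = (14 - 4)/(10 - 1) ≡ 10/9 mod 17. 9⁻¹ ≡ 2 (mod 17), so λ ≡ 3.
  x = λ² - 1 - 10 = 9 - 11 ≡ 15; y = λ·(1 - 15) - 4 ≡ 5. → (15, 5)
4P: (15, 5) + (10, 14). λ = (14 - 5)/(10 - 15) ≡ 9/12 mod 17. 12⁻¹ ≡ 10 (mod 17) since 12·10 = 120 ≡ 1, so λ ≡ 5.
  x = λ² - 15 - 10 = 25 - 25 ≡ 0; y = λ·(15 - 0) - 5 ≡ 2. → (0, 2)
5P: (0, 2) + (10, 14). λ = (14 - 2)/(10 - 0) ≡ 12/10 mod 17. 10⁻¹ ≡ 12 (mod 17) since 10·12 = 120 ≡ 1, so λ ≡ 8.
  x = λ² - 0 - 10 = 64 - 10 ≡ 3; y = λ·(0 - 3) - 2 ≡ 8. → (3, 8)
6P: (3, 8) + (10, 14). λ = (14 - 8)/(10 - 3) ≡ 6/7 mod 17. 7⁻¹ ≡ 5 (mod 17) since 7·5 = 35 ≡ 1, so λ ≡ 13.
  x = λ² - 3 - 10 = 169 - 13 ≡ 3; y = λ·(3 - 3) - 8 ≡ 9. → (3, 9)
7P: (3, 9) + (10, 14). λ = (14 - 9)/(10 - 3) ≡ 5/7 mod 17. 7⁻¹ ≡ 5 (mod 17), so λ ≡ 8.
  x = λ² - 3 - 10 = 64 - 13 ≡ 0; y = λ·(3 - 0) - 9 ≡ 15. → (0, 15)
8P: (0, 15) + (10, 14). λ = (14 - 15)/(10 - 0) ≡ 16/10 mod 17. 10⁻¹ ≡ 12 (mod 17), so λ ≡ 5.
  x = λ² - 0 - 10 = 25 - 10 ≡ 15; y = λ·(0 - 15) - 15 ≡ 12. → (15, 12)
9P: (15, 12) + (10, 14). λ = (14 - 12)/(10 - 15) ≡ 2/12 mod 17. 12⁻¹ ≡ 10 (mod 17) since 12·10 = 120 ≡ 1, so λ ≡ 3.
  x = λ² - 15 - 10 = 9 - 25 ≡ 1; y = λ·(15 - 1) - 12 ≡ 13. → (1, 13)
10P: (1, 13) + (10, 14). λ = (14 - 13)/(10 - 1) ≡ 1/9 mod 17. 9⁻¹ ≡ 2 (mod 17), so λ ≡ 2.
  x = λ² - 1 - 10 = 4 - 11 ≡ 10; y = λ·(1 - 10) - 13 ≡ 3. → (10, 3)
11P: (10, 3) + (10, 14): same x and y₁ ≡ -y₂, so the sum is O.
11P = O, so the order is 11.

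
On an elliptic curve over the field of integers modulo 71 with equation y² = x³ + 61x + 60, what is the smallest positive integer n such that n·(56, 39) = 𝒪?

6

2P: tangent at (56, 39): λ = (3·56² + 61)/(2·39) ≡ 26/7. 7⁻¹ ≡ 61 (mod 71), so λ ≡ 26·61 ≡ 24.
  x = λ² - 56 - 56 = 576 - 112 ≡ 38; y = λ·(56 - 38) - 39 ≡ 38. → (38, 38)
3P: (38, 38) + (56, 39). λ = (39 - 38)/(56 - 38) ≡ 1/18 mod 71. 18⁻¹ ≡ 4 (mod 71), so λ ≡ 4.
  x = λ² - 38 - 56 = 16 - 94 ≡ 64; y = λ·(38 - 64) - 38 ≡ 0. → (64, 0)
4P: (64, 0) + (56, 39). λ = (39 - 0)/(56 - 64) ≡ 39/63 mod 71. 63⁻¹ ≡ 62 (mod 71) since 63·62 = 3906 ≡ 1, so λ ≡ 4.
  x = λ² - 64 - 56 = 16 - 120 ≡ 38; y = λ·(64 - 38) - 0 ≡ 33. → (38, 33)
5P: (38, 33) + (56, 39). λ = (39 - 33)/(56 - 38) ≡ 6/18 mod 71. 18⁻¹ ≡ 4 (mod 71) since 18·4 = 72 ≡ 1, so λ ≡ 24.
  x = λ² - 38 - 56 = 576 - 94 ≡ 56; y = λ·(38 - 56) - 33 ≡ 32. → (56, 32)
6P: (56, 32) + (56, 39): same x and y₁ ≡ -y₂, so the sum is 𝒪.
6P = 𝒪, so the order is 6.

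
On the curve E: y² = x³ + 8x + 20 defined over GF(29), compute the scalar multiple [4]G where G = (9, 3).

Repeated addition: build up to 4G.
2G: tangent at (9, 3): λ = (3·9² + 8)/(2·3) ≡ 19/6. 6⁻¹ ≡ 5 (mod 29) since 6·5 = 30 ≡ 1, so λ ≡ 19·5 ≡ 8.
  x = λ² - 9 - 9 = 64 - 18 ≡ 17; y = λ·(9 - 17) - 3 ≡ 20. → (17, 20)
3G: (17, 20) + (9, 3). λ = (3 - 20)/(9 - 17) ≡ 12/21 mod 29. 21⁻¹ ≡ 18 (mod 29), so λ ≡ 13.
  x = λ² - 17 - 9 = 169 - 26 ≡ 27; y = λ·(17 - 27) - 20 ≡ 24. → (27, 24)
4G: (27, 24) + (9, 3). λ = (3 - 24)/(9 - 27) ≡ 8/11 mod 29. 11⁻¹ ≡ 8 (mod 29) since 11·8 = 88 ≡ 1, so λ ≡ 6.
  x = λ² - 27 - 9 = 36 - 36 ≡ 0; y = λ·(27 - 0) - 24 ≡ 22. → (0, 22)

(0, 22)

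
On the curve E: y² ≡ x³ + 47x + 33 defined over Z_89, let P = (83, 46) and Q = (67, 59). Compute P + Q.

(45, 1)

(83, 46) + (67, 59). λ = (59 - 46)/(67 - 83) ≡ 13/73 mod 89. 73⁻¹ ≡ 50 (mod 89) since 73·50 = 3650 ≡ 1, so λ ≡ 27.
  x = λ² - 83 - 67 = 729 - 150 ≡ 45; y = λ·(83 - 45) - 46 ≡ 1. → (45, 1)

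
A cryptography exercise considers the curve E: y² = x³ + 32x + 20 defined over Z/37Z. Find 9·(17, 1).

(17, 36)

Write Q = (17, 1).
Repeated addition: build up to 9Q.
2Q: tangent at (17, 1): λ = (3·17² + 32)/(2·1) ≡ 11/2. 2⁻¹ ≡ 19 (mod 37), so λ ≡ 11·19 ≡ 24.
  x = λ² - 17 - 17 = 576 - 34 ≡ 24; y = λ·(17 - 24) - 1 ≡ 16. → (24, 16)
3Q: (24, 16) + (17, 1). λ = (1 - 16)/(17 - 24) ≡ 22/30 mod 37. 30⁻¹ ≡ 21 (mod 37), so λ ≡ 18.
  x = λ² - 24 - 17 = 324 - 41 ≡ 24; y = λ·(24 - 24) - 16 ≡ 21. → (24, 21)
4Q: (24, 21) + (17, 1). λ = (1 - 21)/(17 - 24) ≡ 17/30 mod 37. 30⁻¹ ≡ 21 (mod 37) since 30·21 = 630 ≡ 1, so λ ≡ 24.
  x = λ² - 24 - 17 = 576 - 41 ≡ 17; y = λ·(24 - 17) - 21 ≡ 36. → (17, 36)
5Q: (17, 36) + (17, 1): same x and y₁ ≡ -y₂, so the sum is the point at infinity.
6Q: the point at infinity + (17, 1) = (17, 1) (identity).
7Q: tangent at (17, 1): λ = (3·17² + 32)/(2·1) ≡ 11/2. 2⁻¹ ≡ 19 (mod 37) since 2·19 = 38 ≡ 1, so λ ≡ 11·19 ≡ 24.
  x = λ² - 17 - 17 = 576 - 34 ≡ 24; y = λ·(17 - 24) - 1 ≡ 16. → (24, 16)
8Q: (24, 16) + (17, 1). λ = (1 - 16)/(17 - 24) ≡ 22/30 mod 37. 30⁻¹ ≡ 21 (mod 37) since 30·21 = 630 ≡ 1, so λ ≡ 18.
  x = λ² - 24 - 17 = 324 - 41 ≡ 24; y = λ·(24 - 24) - 16 ≡ 21. → (24, 21)
9Q: (24, 21) + (17, 1). λ = (1 - 21)/(17 - 24) ≡ 17/30 mod 37. 30⁻¹ ≡ 21 (mod 37), so λ ≡ 24.
  x = λ² - 24 - 17 = 576 - 41 ≡ 17; y = λ·(24 - 17) - 21 ≡ 36. → (17, 36)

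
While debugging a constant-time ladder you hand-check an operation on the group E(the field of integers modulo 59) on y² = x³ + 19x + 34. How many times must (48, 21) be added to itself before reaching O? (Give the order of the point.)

7

2P: tangent at (48, 21): λ = (3·48² + 19)/(2·21) ≡ 28/42. 42⁻¹ ≡ 52 (mod 59), so λ ≡ 28·52 ≡ 40.
  x = λ² - 48 - 48 = 1600 - 96 ≡ 29; y = λ·(48 - 29) - 21 ≡ 31. → (29, 31)
3P: (29, 31) + (48, 21). λ = (21 - 31)/(48 - 29) ≡ 49/19 mod 59. 19⁻¹ ≡ 28 (mod 59), so λ ≡ 15.
  x = λ² - 29 - 48 = 225 - 77 ≡ 30; y = λ·(29 - 30) - 31 ≡ 13. → (30, 13)
4P: (30, 13) + (48, 21). λ = (21 - 13)/(48 - 30) ≡ 8/18 mod 59. 18⁻¹ ≡ 23 (mod 59) since 18·23 = 414 ≡ 1, so λ ≡ 7.
  x = λ² - 30 - 48 = 49 - 78 ≡ 30; y = λ·(30 - 30) - 13 ≡ 46. → (30, 46)
5P: (30, 46) + (48, 21). λ = (21 - 46)/(48 - 30) ≡ 34/18 mod 59. 18⁻¹ ≡ 23 (mod 59) since 18·23 = 414 ≡ 1, so λ ≡ 15.
  x = λ² - 30 - 48 = 225 - 78 ≡ 29; y = λ·(30 - 29) - 46 ≡ 28. → (29, 28)
6P: (29, 28) + (48, 21). λ = (21 - 28)/(48 - 29) ≡ 52/19 mod 59. 19⁻¹ ≡ 28 (mod 59), so λ ≡ 40.
  x = λ² - 29 - 48 = 1600 - 77 ≡ 48; y = λ·(29 - 48) - 28 ≡ 38. → (48, 38)
7P: (48, 38) + (48, 21): same x and y₁ ≡ -y₂, so the sum is O.
7P = O, so the order is 7.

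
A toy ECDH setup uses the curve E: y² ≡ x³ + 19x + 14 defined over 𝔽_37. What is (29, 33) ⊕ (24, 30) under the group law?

(29, 33) + (24, 30). λ = (30 - 33)/(24 - 29) ≡ 34/32 mod 37. 32⁻¹ ≡ 22 (mod 37), so λ ≡ 8.
  x = λ² - 29 - 24 = 64 - 53 ≡ 11; y = λ·(29 - 11) - 33 ≡ 0. → (11, 0)

(11, 0)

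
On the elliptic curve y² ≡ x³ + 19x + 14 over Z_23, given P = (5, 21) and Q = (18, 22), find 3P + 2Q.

(3, 12)

First 3P:
Repeated addition: build up to 3P.
2P: tangent at (5, 21): λ = (3·5² + 19)/(2·21) ≡ 2/19. 19⁻¹ ≡ 17 (mod 23), so λ ≡ 2·17 ≡ 11.
  x = λ² - 5 - 5 = 121 - 10 ≡ 19; y = λ·(5 - 19) - 21 ≡ 9. → (19, 9)
3P: (19, 9) + (5, 21). λ = (21 - 9)/(5 - 19) ≡ 12/9 mod 23. 9⁻¹ ≡ 18 (mod 23), so λ ≡ 9.
  x = λ² - 19 - 5 = 81 - 24 ≡ 11; y = λ·(19 - 11) - 9 ≡ 17. → (11, 17)
3P = (11, 17).
Next 2Q:
Repeated addition: build up to 2Q.
2Q: tangent at (18, 22): λ = (3·18² + 19)/(2·22) ≡ 2/21. 21⁻¹ ≡ 11 (mod 23), so λ ≡ 2·11 ≡ 22.
  x = λ² - 18 - 18 = 484 - 36 ≡ 11; y = λ·(18 - 11) - 22 ≡ 17. → (11, 17)
2Q = (11, 17).
Finally 3P + 2Q:
tangent at (11, 17): λ = (3·11² + 19)/(2·17) ≡ 14/11. 11⁻¹ ≡ 21 (mod 23), so λ ≡ 14·21 ≡ 18.
  x = λ² - 11 - 11 = 324 - 22 ≡ 3; y = λ·(11 - 3) - 17 ≡ 12. → (3, 12)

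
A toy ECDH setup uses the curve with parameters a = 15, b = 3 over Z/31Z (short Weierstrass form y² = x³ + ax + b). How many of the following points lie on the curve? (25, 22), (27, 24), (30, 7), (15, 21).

(25, 22): 22² ≡ 19, rhs ≡ 7 → off.
(27, 24): 24² ≡ 18, rhs ≡ 3 → off.
(30, 7): 7² ≡ 18, rhs ≡ 18 → on.
(15, 21): 21² ≡ 7, rhs ≡ 7 → on.

2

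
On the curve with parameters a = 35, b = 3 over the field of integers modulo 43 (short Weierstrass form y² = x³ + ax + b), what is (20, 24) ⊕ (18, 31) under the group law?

(28, 4)

(20, 24) + (18, 31). λ = (31 - 24)/(18 - 20) ≡ 7/41 mod 43. 41⁻¹ ≡ 21 (mod 43), so λ ≡ 18.
  x = λ² - 20 - 18 = 324 - 38 ≡ 28; y = λ·(20 - 28) - 24 ≡ 4. → (28, 4)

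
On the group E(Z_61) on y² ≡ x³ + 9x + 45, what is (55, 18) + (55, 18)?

tangent at (55, 18): λ = (3·55² + 9)/(2·18) ≡ 56/36. 36⁻¹ ≡ 39 (mod 61), so λ ≡ 56·39 ≡ 49.
  x = λ² - 55 - 55 = 2401 - 110 ≡ 34; y = λ·(55 - 34) - 18 ≡ 35. → (34, 35)

(34, 35)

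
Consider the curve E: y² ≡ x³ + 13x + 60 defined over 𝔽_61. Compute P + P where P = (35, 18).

(27, 56)

tangent at (35, 18): λ = (3·35² + 13)/(2·18) ≡ 28/36. 36⁻¹ ≡ 39 (mod 61), so λ ≡ 28·39 ≡ 55.
  x = λ² - 35 - 35 = 3025 - 70 ≡ 27; y = λ·(35 - 27) - 18 ≡ 56. → (27, 56)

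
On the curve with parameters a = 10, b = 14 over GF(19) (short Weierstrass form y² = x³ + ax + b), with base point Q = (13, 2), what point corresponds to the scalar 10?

(13, 2)

Double-and-add on 10 = (1010)₂. Start with Q = (13, 2) for the leading 1-bit.
double: tangent at (13, 2): λ = (3·13² + 10)/(2·2) ≡ 4/4. 4⁻¹ ≡ 5 (mod 19), so λ ≡ 4·5 ≡ 1.
  x = λ² - 13 - 13 = 1 - 26 ≡ 13; y = λ·(13 - 13) - 2 ≡ 17. → (13, 17)
double: tangent at (13, 17): λ = (3·13² + 10)/(2·17) ≡ 4/15. 15⁻¹ ≡ 14 (mod 19) since 15·14 = 210 ≡ 1, so λ ≡ 4·14 ≡ 18.
  x = λ² - 13 - 13 = 324 - 26 ≡ 13; y = λ·(13 - 13) - 17 ≡ 2. → (13, 2)
add Q: tangent at (13, 2): λ = (3·13² + 10)/(2·2) ≡ 4/4. 4⁻¹ ≡ 5 (mod 19), so λ ≡ 4·5 ≡ 1.
  x = λ² - 13 - 13 = 1 - 26 ≡ 13; y = λ·(13 - 13) - 2 ≡ 17. → (13, 17)
double: tangent at (13, 17): λ = (3·13² + 10)/(2·17) ≡ 4/15. 15⁻¹ ≡ 14 (mod 19), so λ ≡ 4·14 ≡ 18.
  x = λ² - 13 - 13 = 324 - 26 ≡ 13; y = λ·(13 - 13) - 17 ≡ 2. → (13, 2)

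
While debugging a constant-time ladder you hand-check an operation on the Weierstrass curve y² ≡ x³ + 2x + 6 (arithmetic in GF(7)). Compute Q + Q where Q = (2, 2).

tangent at (2, 2): λ = (3·2² + 2)/(2·2) ≡ 0/4. 4⁻¹ ≡ 2 (mod 7) since 4·2 = 8 ≡ 1, so λ ≡ 0·2 ≡ 0.
  x = λ² - 2 - 2 = 0 - 4 ≡ 3; y = λ·(2 - 3) - 2 ≡ 5. → (3, 5)

(3, 5)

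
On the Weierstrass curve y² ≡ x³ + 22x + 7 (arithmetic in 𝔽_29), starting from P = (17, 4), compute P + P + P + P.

(24, 27)

Double-and-add on 4 = (100)₂. Start with P = (17, 4) for the leading 1-bit.
double: tangent at (17, 4): λ = (3·17² + 22)/(2·4) ≡ 19/8. 8⁻¹ ≡ 11 (mod 29), so λ ≡ 19·11 ≡ 6.
  x = λ² - 17 - 17 = 36 - 34 ≡ 2; y = λ·(17 - 2) - 4 ≡ 28. → (2, 28)
double: tangent at (2, 28): λ = (3·2² + 22)/(2·28) ≡ 5/27. 27⁻¹ ≡ 14 (mod 29), so λ ≡ 5·14 ≡ 12.
  x = λ² - 2 - 2 = 144 - 4 ≡ 24; y = λ·(2 - 24) - 28 ≡ 27. → (24, 27)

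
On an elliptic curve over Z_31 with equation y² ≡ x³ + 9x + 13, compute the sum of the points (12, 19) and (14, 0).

(12, 19) + (14, 0). λ = (0 - 19)/(14 - 12) ≡ 12/2 mod 31. 2⁻¹ ≡ 16 (mod 31) since 2·16 = 32 ≡ 1, so λ ≡ 6.
  x = λ² - 12 - 14 = 36 - 26 ≡ 10; y = λ·(12 - 10) - 19 ≡ 24. → (10, 24)

(10, 24)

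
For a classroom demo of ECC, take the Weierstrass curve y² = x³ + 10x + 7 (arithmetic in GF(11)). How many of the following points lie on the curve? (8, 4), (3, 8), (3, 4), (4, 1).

(8, 4): 4² ≡ 5, rhs ≡ 5 → on.
(3, 8): 8² ≡ 9, rhs ≡ 9 → on.
(3, 4): 4² ≡ 5, rhs ≡ 9 → off.
(4, 1): 1² ≡ 1, rhs ≡ 1 → on.

3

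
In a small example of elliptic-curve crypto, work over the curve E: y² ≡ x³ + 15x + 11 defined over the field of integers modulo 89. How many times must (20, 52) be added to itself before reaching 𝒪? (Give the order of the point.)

2P: tangent at (20, 52): λ = (3·20² + 15)/(2·52) ≡ 58/15. 15⁻¹ ≡ 6 (mod 89), so λ ≡ 58·6 ≡ 81.
  x = λ² - 20 - 20 = 6561 - 40 ≡ 24; y = λ·(20 - 24) - 52 ≡ 69. → (24, 69)
3P: (24, 69) + (20, 52). λ = (52 - 69)/(20 - 24) ≡ 72/85 mod 89. 85⁻¹ ≡ 22 (mod 89) since 85·22 = 1870 ≡ 1, so λ ≡ 71.
  x = λ² - 24 - 20 = 5041 - 44 ≡ 13; y = λ·(24 - 13) - 69 ≡ 0. → (13, 0)
4P: (13, 0) + (20, 52). λ = (52 - 0)/(20 - 13) ≡ 52/7 mod 89. 7⁻¹ ≡ 51 (mod 89), so λ ≡ 71.
  x = λ² - 13 - 20 = 5041 - 33 ≡ 24; y = λ·(13 - 24) - 0 ≡ 20. → (24, 20)
5P: (24, 20) + (20, 52). λ = (52 - 20)/(20 - 24) ≡ 32/85 mod 89. 85⁻¹ ≡ 22 (mod 89), so λ ≡ 81.
  x = λ² - 24 - 20 = 6561 - 44 ≡ 20; y = λ·(24 - 20) - 20 ≡ 37. → (20, 37)
6P: (20, 37) + (20, 52): same x and y₁ ≡ -y₂, so the sum is 𝒪.
6P = 𝒪, so the order is 6.

6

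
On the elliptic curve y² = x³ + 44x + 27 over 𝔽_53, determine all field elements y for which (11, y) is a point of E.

26, 27

x³ + 44x + 27 = 1842 ≡ 40 (mod 53).
Square roots of 40 mod 53: 26 and 27 (since 26² = 676 ≡ 40).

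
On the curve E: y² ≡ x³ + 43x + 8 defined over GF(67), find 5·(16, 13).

Write P = (16, 13).
Repeated addition: build up to 5P.
2P: tangent at (16, 13): λ = (3·16² + 43)/(2·13) ≡ 7/26. 26⁻¹ ≡ 49 (mod 67) since 26·49 = 1274 ≡ 1, so λ ≡ 7·49 ≡ 8.
  x = λ² - 16 - 16 = 64 - 32 ≡ 32; y = λ·(16 - 32) - 13 ≡ 60. → (32, 60)
3P: (32, 60) + (16, 13). λ = (13 - 60)/(16 - 32) ≡ 20/51 mod 67. 51⁻¹ ≡ 46 (mod 67), so λ ≡ 49.
  x = λ² - 32 - 16 = 2401 - 48 ≡ 8; y = λ·(32 - 8) - 60 ≡ 44. → (8, 44)
4P: (8, 44) + (16, 13). λ = (13 - 44)/(16 - 8) ≡ 36/8 mod 67. 8⁻¹ ≡ 42 (mod 67), so λ ≡ 38.
  x = λ² - 8 - 16 = 1444 - 24 ≡ 13; y = λ·(8 - 13) - 44 ≡ 34. → (13, 34)
5P: (13, 34) + (16, 13). λ = (13 - 34)/(16 - 13) ≡ 46/3 mod 67. 3⁻¹ ≡ 45 (mod 67), so λ ≡ 60.
  x = λ² - 13 - 16 = 3600 - 29 ≡ 20; y = λ·(13 - 20) - 34 ≡ 15. → (20, 15)

(20, 15)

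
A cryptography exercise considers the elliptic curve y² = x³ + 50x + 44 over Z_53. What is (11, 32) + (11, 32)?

(32, 42)

tangent at (11, 32): λ = (3·11² + 50)/(2·32) ≡ 42/11. 11⁻¹ ≡ 29 (mod 53), so λ ≡ 42·29 ≡ 52.
  x = λ² - 11 - 11 = 2704 - 22 ≡ 32; y = λ·(11 - 32) - 32 ≡ 42. → (32, 42)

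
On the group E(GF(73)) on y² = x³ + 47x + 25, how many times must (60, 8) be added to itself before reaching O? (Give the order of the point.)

2P: tangent at (60, 8): λ = (3·60² + 47)/(2·8) ≡ 43/16. 16⁻¹ ≡ 32 (mod 73), so λ ≡ 43·32 ≡ 62.
  x = λ² - 60 - 60 = 3844 - 120 ≡ 1; y = λ·(60 - 1) - 8 ≡ 0. → (1, 0)
3P: (1, 0) + (60, 8). λ = (8 - 0)/(60 - 1) ≡ 8/59 mod 73. 59⁻¹ ≡ 26 (mod 73), so λ ≡ 62.
  x = λ² - 1 - 60 = 3844 - 61 ≡ 60; y = λ·(1 - 60) - 0 ≡ 65. → (60, 65)
4P: (60, 65) + (60, 8): same x and y₁ ≡ -y₂, so the sum is O.
4P = O, so the order is 4.

4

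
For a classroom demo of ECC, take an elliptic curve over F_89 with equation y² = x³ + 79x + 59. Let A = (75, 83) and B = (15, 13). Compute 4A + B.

(69, 25)

First 4A:
Repeated addition: build up to 4A.
2A: tangent at (75, 83): λ = (3·75² + 79)/(2·83) ≡ 44/77. 77⁻¹ ≡ 37 (mod 89) since 77·37 = 2849 ≡ 1, so λ ≡ 44·37 ≡ 26.
  x = λ² - 75 - 75 = 676 - 150 ≡ 81; y = λ·(75 - 81) - 83 ≡ 28. → (81, 28)
3A: (81, 28) + (75, 83). λ = (83 - 28)/(75 - 81) ≡ 55/83 mod 89. 83⁻¹ ≡ 74 (mod 89), so λ ≡ 65.
  x = λ² - 81 - 75 = 4225 - 156 ≡ 64; y = λ·(81 - 64) - 28 ≡ 9. → (64, 9)
4A: (64, 9) + (75, 83). λ = (83 - 9)/(75 - 64) ≡ 74/11 mod 89. 11⁻¹ ≡ 81 (mod 89), so λ ≡ 31.
  x = λ² - 64 - 75 = 961 - 139 ≡ 21; y = λ·(64 - 21) - 9 ≡ 78. → (21, 78)
4A = (21, 78).
Finally 4A + B:
(21, 78) + (15, 13). λ = (13 - 78)/(15 - 21) ≡ 24/83 mod 89. 83⁻¹ ≡ 74 (mod 89) since 83·74 = 6142 ≡ 1, so λ ≡ 85.
  x = λ² - 21 - 15 = 7225 - 36 ≡ 69; y = λ·(21 - 69) - 78 ≡ 25. → (69, 25)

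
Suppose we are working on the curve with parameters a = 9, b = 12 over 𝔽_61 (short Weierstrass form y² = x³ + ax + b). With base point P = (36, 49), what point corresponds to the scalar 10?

Double-and-add on 10 = (1010)₂. Start with P = (36, 49) for the leading 1-bit.
double: tangent at (36, 49): λ = (3·36² + 9)/(2·49) ≡ 54/37. 37⁻¹ ≡ 33 (mod 61) since 37·33 = 1221 ≡ 1, so λ ≡ 54·33 ≡ 13.
  x = λ² - 36 - 36 = 169 - 72 ≡ 36; y = λ·(36 - 36) - 49 ≡ 12. → (36, 12)
double: tangent at (36, 12): λ = (3·36² + 9)/(2·12) ≡ 54/24. 24⁻¹ ≡ 28 (mod 61), so λ ≡ 54·28 ≡ 48.
  x = λ² - 36 - 36 = 2304 - 72 ≡ 36; y = λ·(36 - 36) - 12 ≡ 49. → (36, 49)
add P: tangent at (36, 49): λ = (3·36² + 9)/(2·49) ≡ 54/37. 37⁻¹ ≡ 33 (mod 61), so λ ≡ 54·33 ≡ 13.
  x = λ² - 36 - 36 = 169 - 72 ≡ 36; y = λ·(36 - 36) - 49 ≡ 12. → (36, 12)
double: tangent at (36, 12): λ = (3·36² + 9)/(2·12) ≡ 54/24. 24⁻¹ ≡ 28 (mod 61), so λ ≡ 54·28 ≡ 48.
  x = λ² - 36 - 36 = 2304 - 72 ≡ 36; y = λ·(36 - 36) - 12 ≡ 49. → (36, 49)

(36, 49)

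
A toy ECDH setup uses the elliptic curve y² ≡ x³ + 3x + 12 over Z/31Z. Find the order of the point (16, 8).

2P: tangent at (16, 8): λ = (3·16² + 3)/(2·8) ≡ 27/16. 16⁻¹ ≡ 2 (mod 31), so λ ≡ 27·2 ≡ 23.
  x = λ² - 16 - 16 = 529 - 32 ≡ 1; y = λ·(16 - 1) - 8 ≡ 27. → (1, 27)
3P: (1, 27) + (16, 8). λ = (8 - 27)/(16 - 1) ≡ 12/15 mod 31. 15⁻¹ ≡ 29 (mod 31), so λ ≡ 7.
  x = λ² - 1 - 16 = 49 - 17 ≡ 1; y = λ·(1 - 1) - 27 ≡ 4. → (1, 4)
4P: (1, 4) + (16, 8). λ = (8 - 4)/(16 - 1) ≡ 4/15 mod 31. 15⁻¹ ≡ 29 (mod 31), so λ ≡ 23.
  x = λ² - 1 - 16 = 529 - 17 ≡ 16; y = λ·(1 - 16) - 4 ≡ 23. → (16, 23)
5P: (16, 23) + (16, 8): same x and y₁ ≡ -y₂, so the sum is the point at infinity.
5P = the point at infinity, so the order is 5.

5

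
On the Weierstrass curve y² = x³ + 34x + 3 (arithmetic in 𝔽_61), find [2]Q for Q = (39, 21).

(57, 48)

tangent at (39, 21): λ = (3·39² + 34)/(2·21) ≡ 22/42. 42⁻¹ ≡ 16 (mod 61) since 42·16 = 672 ≡ 1, so λ ≡ 22·16 ≡ 47.
  x = λ² - 39 - 39 = 2209 - 78 ≡ 57; y = λ·(39 - 57) - 21 ≡ 48. → (57, 48)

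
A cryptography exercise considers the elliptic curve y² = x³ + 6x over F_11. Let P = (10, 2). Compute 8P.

Repeated addition: build up to 8P.
2P: tangent at (10, 2): λ = (3·10² + 6)/(2·2) ≡ 9/4. 4⁻¹ ≡ 3 (mod 11), so λ ≡ 9·3 ≡ 5.
  x = λ² - 10 - 10 = 25 - 20 ≡ 5; y = λ·(10 - 5) - 2 ≡ 1. → (5, 1)
3P: (5, 1) + (10, 2). λ = (2 - 1)/(10 - 5) ≡ 1/5 mod 11. 5⁻¹ ≡ 9 (mod 11) since 5·9 = 45 ≡ 1, so λ ≡ 9.
  x = λ² - 5 - 10 = 81 - 15 ≡ 0; y = λ·(5 - 0) - 1 ≡ 0. → (0, 0)
4P: (0, 0) + (10, 2). λ = (2 - 0)/(10 - 0) ≡ 2/10 mod 11. 10⁻¹ ≡ 10 (mod 11) since 10·10 = 100 ≡ 1, so λ ≡ 9.
  x = λ² - 0 - 10 = 81 - 10 ≡ 5; y = λ·(0 - 5) - 0 ≡ 10. → (5, 10)
5P: (5, 10) + (10, 2). λ = (2 - 10)/(10 - 5) ≡ 3/5 mod 11. 5⁻¹ ≡ 9 (mod 11) since 5·9 = 45 ≡ 1, so λ ≡ 5.
  x = λ² - 5 - 10 = 25 - 15 ≡ 10; y = λ·(5 - 10) - 10 ≡ 9. → (10, 9)
6P: (10, 9) + (10, 2): same x and y₁ ≡ -y₂, so the sum is O.
7P: O + (10, 2) = (10, 2) (identity).
8P: tangent at (10, 2): λ = (3·10² + 6)/(2·2) ≡ 9/4. 4⁻¹ ≡ 3 (mod 11) since 4·3 = 12 ≡ 1, so λ ≡ 9·3 ≡ 5.
  x = λ² - 10 - 10 = 25 - 20 ≡ 5; y = λ·(10 - 5) - 2 ≡ 1. → (5, 1)

(5, 1)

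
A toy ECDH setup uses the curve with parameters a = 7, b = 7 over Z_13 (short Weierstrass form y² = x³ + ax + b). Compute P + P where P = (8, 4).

tangent at (8, 4): λ = (3·8² + 7)/(2·4) ≡ 4/8. 8⁻¹ ≡ 5 (mod 13), so λ ≡ 4·5 ≡ 7.
  x = λ² - 8 - 8 = 49 - 16 ≡ 7; y = λ·(8 - 7) - 4 ≡ 3. → (7, 3)

(7, 3)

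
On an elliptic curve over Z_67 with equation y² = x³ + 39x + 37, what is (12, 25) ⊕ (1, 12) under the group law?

(41, 26)

(12, 25) + (1, 12). λ = (12 - 25)/(1 - 12) ≡ 54/56 mod 67. 56⁻¹ ≡ 6 (mod 67), so λ ≡ 56.
  x = λ² - 12 - 1 = 3136 - 13 ≡ 41; y = λ·(12 - 41) - 25 ≡ 26. → (41, 26)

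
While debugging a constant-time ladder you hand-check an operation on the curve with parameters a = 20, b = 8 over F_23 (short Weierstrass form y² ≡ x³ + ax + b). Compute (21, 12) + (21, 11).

O

The two points share x = 21 and their y-coordinates satisfy 12 + 11 ≡ 0 (mod 23), so they are inverses. Their sum is 𝒪.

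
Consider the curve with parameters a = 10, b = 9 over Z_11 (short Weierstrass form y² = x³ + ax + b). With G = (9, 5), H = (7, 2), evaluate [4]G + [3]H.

First 4G:
Double-and-add on 4 = (100)₂. Start with G = (9, 5) for the leading 1-bit.
double: tangent at (9, 5): λ = (3·9² + 10)/(2·5) ≡ 0/10. 10⁻¹ ≡ 10 (mod 11), so λ ≡ 0·10 ≡ 0.
  x = λ² - 9 - 9 = 0 - 18 ≡ 4; y = λ·(9 - 4) - 5 ≡ 6. → (4, 6)
double: tangent at (4, 6): λ = (3·4² + 10)/(2·6) ≡ 3/1. 1⁻¹ ≡ 1 (mod 11) since 1·1 = 1 ≡ 1, so λ ≡ 3·1 ≡ 3.
  x = λ² - 4 - 4 = 9 - 8 ≡ 1; y = λ·(4 - 1) - 6 ≡ 3. → (1, 3)
4G = (1, 3).
Next 3H:
Repeated addition: build up to 3H.
2H: tangent at (7, 2): λ = (3·7² + 10)/(2·2) ≡ 3/4. 4⁻¹ ≡ 3 (mod 11) since 4·3 = 12 ≡ 1, so λ ≡ 3·3 ≡ 9.
  x = λ² - 7 - 7 = 81 - 14 ≡ 1; y = λ·(7 - 1) - 2 ≡ 8. → (1, 8)
3H: (1, 8) + (7, 2). λ = (2 - 8)/(7 - 1) ≡ 5/6 mod 11. 6⁻¹ ≡ 2 (mod 11), so λ ≡ 10.
  x = λ² - 1 - 7 = 100 - 8 ≡ 4; y = λ·(1 - 4) - 8 ≡ 6. → (4, 6)
3H = (4, 6).
Finally 4G + 3H:
(1, 3) + (4, 6). λ = (6 - 3)/(4 - 1) ≡ 3/3 mod 11. 3⁻¹ ≡ 4 (mod 11), so λ ≡ 1.
  x = λ² - 1 - 4 = 1 - 5 ≡ 7; y = λ·(1 - 7) - 3 ≡ 2. → (7, 2)

(7, 2)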